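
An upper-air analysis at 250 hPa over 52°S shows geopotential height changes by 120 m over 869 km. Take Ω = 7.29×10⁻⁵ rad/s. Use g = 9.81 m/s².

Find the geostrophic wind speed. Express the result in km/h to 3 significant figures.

Coriolis parameter at 52°S:
f = 2Ω sin φ = 2 × 7.29×10⁻⁵ × sin 52° = 1.15×10⁻⁴ s⁻¹
Height gradient: |∂Z/∂n| = 120 m / 869000 m = 1.38×10⁻⁴
On a pressure surface, geostrophic balance gives V_g = (g/f)|∂Z/∂n|:
V_g = 9.81 × 1.38×10⁻⁴ / 1.15×10⁻⁴ = 11.8 m/s
Converting: 11.8 m/s × 3.6 = 42.4 km/h

42.4 km/h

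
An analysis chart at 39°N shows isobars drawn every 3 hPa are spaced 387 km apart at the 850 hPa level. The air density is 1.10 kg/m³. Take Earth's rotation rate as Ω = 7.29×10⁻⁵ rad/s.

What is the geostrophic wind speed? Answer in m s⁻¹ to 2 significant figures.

7.7 m s⁻¹

Coriolis parameter at 39°N:
f = 2Ω sin φ = 2 × 7.29×10⁻⁵ × sin 39° = 9.18×10⁻⁵ s⁻¹
Pressure gradient: |∂P/∂n| = 300 Pa / 387000 m = 7.75×10⁻⁴ Pa/m
Geostrophic balance (pressure-gradient force = Coriolis force):
V_g = (1/(fρ)) |∂P/∂n| = 7.75×10⁻⁴ / (9.18×10⁻⁵ × 1.10) = 7.68 m/s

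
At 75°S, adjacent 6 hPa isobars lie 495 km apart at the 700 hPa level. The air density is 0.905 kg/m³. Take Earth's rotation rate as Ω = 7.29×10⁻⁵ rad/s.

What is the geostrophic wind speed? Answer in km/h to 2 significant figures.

34 km/h

Coriolis parameter at 75°S:
f = 2Ω sin φ = 2 × 7.29×10⁻⁵ × sin 75° = 1.41×10⁻⁴ s⁻¹
Pressure gradient: |∂P/∂n| = 600 Pa / 495000 m = 1.21×10⁻³ Pa/m
Geostrophic balance (pressure-gradient force = Coriolis force):
V_g = (1/(fρ)) |∂P/∂n| = 1.21×10⁻³ / (1.41×10⁻⁴ × 0.905) = 9.51 m/s
Converting: 9.51 m/s × 3.6 = 34 km/h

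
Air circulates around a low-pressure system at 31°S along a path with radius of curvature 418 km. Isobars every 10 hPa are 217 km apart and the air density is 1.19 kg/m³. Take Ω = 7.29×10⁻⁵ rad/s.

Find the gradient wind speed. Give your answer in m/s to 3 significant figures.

27.5 m/s

Coriolis parameter at 31°S:
f = 2Ω sin φ = 2 × 7.29×10⁻⁵ × sin 31° = 7.51×10⁻⁵ s⁻¹
Pressure gradient: |∂P/∂n| = 1000 Pa / 217000 m = 4.61×10⁻³ Pa/m
Geostrophic speed: V_g = |∂P/∂n|/(fρ) = 4.61×10⁻³/(7.51×10⁻⁵ × 1.19) = 51.6 m/s
Around a low, centrifugal force acts outward with Coriolis, so pressure-gradient force balances both:
(1/ρ)|∂P/∂n| = fV + V²/R  →  V² + fR·V − fR·V_g = 0
With fR = 7.51×10⁻⁵ × 418×10³ m = 31.4 m/s:
V = [−fR + √((fR)² + 4 fR V_g)]/2 = [−31.4 + √(31.4² + 4×31.4×51.6)]/2 = 27.5 m/s
Subgeostrophic (V < V_g = 51.6 m/s), as expected around a low.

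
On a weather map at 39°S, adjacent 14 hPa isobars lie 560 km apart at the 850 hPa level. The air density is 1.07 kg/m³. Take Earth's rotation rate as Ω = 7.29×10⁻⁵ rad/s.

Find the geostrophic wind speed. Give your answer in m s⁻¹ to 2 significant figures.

25 m s⁻¹

Coriolis parameter at 39°S:
f = 2Ω sin φ = 2 × 7.29×10⁻⁵ × sin 39° = 9.18×10⁻⁵ s⁻¹
Pressure gradient: |∂P/∂n| = 1400 Pa / 560000 m = 2.50×10⁻³ Pa/m
Geostrophic balance (pressure-gradient force = Coriolis force):
V_g = (1/(fρ)) |∂P/∂n| = 2.50×10⁻³ / (9.18×10⁻⁵ × 1.07) = 25.5 m/s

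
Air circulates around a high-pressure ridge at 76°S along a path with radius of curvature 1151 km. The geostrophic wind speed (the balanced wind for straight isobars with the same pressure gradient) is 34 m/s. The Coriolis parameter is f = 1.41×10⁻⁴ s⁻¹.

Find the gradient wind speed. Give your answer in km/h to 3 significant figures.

Around a high, pressure-gradient force acts outward with centrifugal, so Coriolis balances both:
fV = (1/ρ)|∂P/∂n| + V²/R  →  V² − fR·V + fR·V_g = 0
With fR = 1.41×10⁻⁴ × 1151×10³ m = 162 m/s:
V = [fR − √((fR)² − 4 fR V_g)]/2 = [162 − √(162² − 4×162×34)]/2 = 48.5 m/s
Supergeostrophic (V > V_g = 34 m/s), as expected around a high.
Converting: 48.5 m/s × 3.6 = 175 km/h

175 km/h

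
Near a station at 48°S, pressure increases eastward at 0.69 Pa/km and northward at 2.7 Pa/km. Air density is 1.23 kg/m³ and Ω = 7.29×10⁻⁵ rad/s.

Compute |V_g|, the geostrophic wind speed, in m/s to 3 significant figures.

Coriolis parameter at 48°S:
f = 2Ω sin φ = 2 × 7.29×10⁻⁵ × sin 48° = 1.08×10⁻⁴ s⁻¹
In the Southern Hemisphere f is negative: f = −1.08×10⁻⁴ s⁻¹.
Component geostrophic relations (x east, y north):
u_g = −(1/(fρ)) ∂P/∂y,  v_g = (1/(fρ)) ∂P/∂x
u_g = −(2.7×10⁻³)/(−1.08×10⁻⁴ × 1.23) = 20.3 m/s;  v_g = (0.69×10⁻³)/(−1.08×10⁻⁴ × 1.23) = −5.18 m/s
|V_g| = √(u_g² + v_g²) = 20.9 m/s

20.9 m/s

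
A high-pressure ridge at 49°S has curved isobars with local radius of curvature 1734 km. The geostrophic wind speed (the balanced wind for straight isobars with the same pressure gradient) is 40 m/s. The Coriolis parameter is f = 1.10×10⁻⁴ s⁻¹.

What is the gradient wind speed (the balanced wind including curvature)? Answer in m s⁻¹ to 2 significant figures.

Around a high, pressure-gradient force acts outward with centrifugal, so Coriolis balances both:
fV = (1/ρ)|∂P/∂n| + V²/R  →  V² − fR·V + fR·V_g = 0
With fR = 1.10×10⁻⁴ × 1734×10³ m = 191 m/s:
V = [fR − √((fR)² − 4 fR V_g)]/2 = [191 − √(191² − 4×191×40)]/2 = 57.1 m/s
Supergeostrophic (V > V_g = 40 m/s), as expected around a high.

57 m s⁻¹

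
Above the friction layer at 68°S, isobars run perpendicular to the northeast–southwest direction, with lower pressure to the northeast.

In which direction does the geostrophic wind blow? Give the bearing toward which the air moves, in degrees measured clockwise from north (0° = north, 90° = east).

315°

The pressure-gradient force points toward the northeast (bearing 045°).
Geostrophic balance: in the Southern Hemisphere the Coriolis force deflects motion to the left, so the geostrophic wind blows 90° to the left of the pressure-gradient force (low pressure on the right).
Rotating 045° by 90° counterclockwise gives 315° — the wind blows toward the northwest.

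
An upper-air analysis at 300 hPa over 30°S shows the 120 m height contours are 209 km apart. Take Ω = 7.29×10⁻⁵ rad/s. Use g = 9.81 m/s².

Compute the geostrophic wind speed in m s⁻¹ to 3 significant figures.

Coriolis parameter at 30°S:
f = 2Ω sin φ = 2 × 7.29×10⁻⁵ × sin 30° = 7.29×10⁻⁵ s⁻¹
Height gradient: |∂Z/∂n| = 120 m / 209000 m = 5.74×10⁻⁴
On a pressure surface, geostrophic balance gives V_g = (g/f)|∂Z/∂n|:
V_g = 9.81 × 5.74×10⁻⁴ / 7.29×10⁻⁵ = 77.3 m/s

77.3 m s⁻¹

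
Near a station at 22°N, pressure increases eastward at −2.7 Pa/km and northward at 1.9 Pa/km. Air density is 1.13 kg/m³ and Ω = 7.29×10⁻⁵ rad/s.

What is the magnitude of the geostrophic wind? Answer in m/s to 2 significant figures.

53 m/s

Coriolis parameter at 22°N:
f = 2Ω sin φ = 2 × 7.29×10⁻⁵ × sin 22° = 5.46×10⁻⁵ s⁻¹
Component geostrophic relations (x east, y north):
u_g = −(1/(fρ)) ∂P/∂y,  v_g = (1/(fρ)) ∂P/∂x
u_g = −(1.9×10⁻³)/(5.46×10⁻⁵ × 1.13) = −30.8 m/s;  v_g = (−2.7×10⁻³)/(5.46×10⁻⁵ × 1.13) = −43.7 m/s
|V_g| = √(u_g² + v_g²) = 53.5 m/s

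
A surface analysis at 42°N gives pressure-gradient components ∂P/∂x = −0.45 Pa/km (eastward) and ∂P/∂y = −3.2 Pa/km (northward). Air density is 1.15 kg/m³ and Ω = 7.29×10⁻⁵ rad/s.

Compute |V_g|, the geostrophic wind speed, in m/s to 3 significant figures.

Coriolis parameter at 42°N:
f = 2Ω sin φ = 2 × 7.29×10⁻⁵ × sin 42° = 9.76×10⁻⁵ s⁻¹
Component geostrophic relations (x east, y north):
u_g = −(1/(fρ)) ∂P/∂y,  v_g = (1/(fρ)) ∂P/∂x
u_g = −(−3.2×10⁻³)/(9.76×10⁻⁵ × 1.15) = 28.5 m/s;  v_g = (−0.45×10⁻³)/(9.76×10⁻⁵ × 1.15) = −4.01 m/s
|V_g| = √(u_g² + v_g²) = 28.8 m/s

28.8 m/s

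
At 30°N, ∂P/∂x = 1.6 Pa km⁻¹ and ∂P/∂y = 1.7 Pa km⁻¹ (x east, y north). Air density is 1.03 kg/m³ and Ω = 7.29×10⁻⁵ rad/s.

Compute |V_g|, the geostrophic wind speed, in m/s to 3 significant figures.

Coriolis parameter at 30°N:
f = 2Ω sin φ = 2 × 7.29×10⁻⁵ × sin 30° = 7.29×10⁻⁵ s⁻¹
Component geostrophic relations (x east, y north):
u_g = −(1/(fρ)) ∂P/∂y,  v_g = (1/(fρ)) ∂P/∂x
u_g = −(1.7×10⁻³)/(7.29×10⁻⁵ × 1.03) = −22.6 m/s;  v_g = (1.6×10⁻³)/(7.29×10⁻⁵ × 1.03) = 21.3 m/s
|V_g| = √(u_g² + v_g²) = 31.1 m/s

31.1 m/s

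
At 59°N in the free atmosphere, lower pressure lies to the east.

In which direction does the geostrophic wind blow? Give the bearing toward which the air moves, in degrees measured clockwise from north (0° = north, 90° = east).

The pressure-gradient force points toward the east (bearing 090°).
Geostrophic balance: in the Northern Hemisphere the Coriolis force deflects motion to the right, so the geostrophic wind blows 90° to the right of the pressure-gradient force (low pressure on the left).
Rotating 090° by 90° clockwise gives 180° — the wind blows toward the south.

180°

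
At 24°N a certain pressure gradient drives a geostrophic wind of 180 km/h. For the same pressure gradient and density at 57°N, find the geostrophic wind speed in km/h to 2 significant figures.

With the same pressure gradient and density, V_g ∝ 1/f ∝ 1/sin φ.
V₂ = V₁ · sin φ₁ / sin φ₂ = 180 × sin 24° / sin 57°
V₂ = 180 × 0.4067/0.8387 = 87 km/h

87 km/h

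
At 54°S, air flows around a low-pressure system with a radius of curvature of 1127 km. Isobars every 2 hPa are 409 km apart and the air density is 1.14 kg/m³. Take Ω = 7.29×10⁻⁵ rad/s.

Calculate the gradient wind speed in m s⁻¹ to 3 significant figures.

Coriolis parameter at 54°S:
f = 2Ω sin φ = 2 × 7.29×10⁻⁵ × sin 54° = 1.18×10⁻⁴ s⁻¹
Pressure gradient: |∂P/∂n| = 200 Pa / 409000 m = 4.89×10⁻⁴ Pa/m
Geostrophic speed: V_g = |∂P/∂n|/(fρ) = 4.89×10⁻⁴/(1.18×10⁻⁴ × 1.14) = 3.64 m/s
Around a low, centrifugal force acts outward with Coriolis, so pressure-gradient force balances both:
(1/ρ)|∂P/∂n| = fV + V²/R  →  V² + fR·V − fR·V_g = 0
With fR = 1.18×10⁻⁴ × 1127×10³ m = 133 m/s:
V = [−fR + √((fR)² + 4 fR V_g)]/2 = [−133 + √(133² + 4×133×3.64)]/2 = 3.54 m/s
Subgeostrophic (V < V_g = 3.64 m/s), as expected around a low.

3.54 m s⁻¹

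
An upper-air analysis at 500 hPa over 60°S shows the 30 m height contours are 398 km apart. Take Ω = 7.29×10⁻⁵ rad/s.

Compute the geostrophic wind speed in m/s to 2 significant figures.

Coriolis parameter at 60°S:
f = 2Ω sin φ = 2 × 7.29×10⁻⁵ × sin 60° = 1.26×10⁻⁴ s⁻¹
Height gradient: |∂Z/∂n| = 30 m / 398000 m = 7.54×10⁻⁵
On a pressure surface, geostrophic balance gives V_g = (g/f)|∂Z/∂n|:
V_g = 9.81 × 7.54×10⁻⁵ / 1.26×10⁻⁴ = 5.86 m/s

5.9 m/s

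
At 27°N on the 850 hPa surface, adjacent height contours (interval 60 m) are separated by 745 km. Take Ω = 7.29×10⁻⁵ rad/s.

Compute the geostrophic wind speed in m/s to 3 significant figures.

Coriolis parameter at 27°N:
f = 2Ω sin φ = 2 × 7.29×10⁻⁵ × sin 27° = 6.62×10⁻⁵ s⁻¹
Height gradient: |∂Z/∂n| = 60 m / 745000 m = 8.05×10⁻⁵
On a pressure surface, geostrophic balance gives V_g = (g/f)|∂Z/∂n|:
V_g = 9.81 × 8.05×10⁻⁵ / 6.62×10⁻⁵ = 11.9 m/s

11.9 m/s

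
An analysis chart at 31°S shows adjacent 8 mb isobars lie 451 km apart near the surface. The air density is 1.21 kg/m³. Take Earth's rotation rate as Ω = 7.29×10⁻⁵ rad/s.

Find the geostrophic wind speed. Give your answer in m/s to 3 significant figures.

19.5 m/s

Coriolis parameter at 31°S:
f = 2Ω sin φ = 2 × 7.29×10⁻⁵ × sin 31° = 7.51×10⁻⁵ s⁻¹
Pressure gradient: |∂P/∂n| = 800 Pa / 451000 m = 1.77×10⁻³ Pa/m
Geostrophic balance (pressure-gradient force = Coriolis force):
V_g = (1/(fρ)) |∂P/∂n| = 1.77×10⁻³ / (7.51×10⁻⁵ × 1.21) = 19.5 m/s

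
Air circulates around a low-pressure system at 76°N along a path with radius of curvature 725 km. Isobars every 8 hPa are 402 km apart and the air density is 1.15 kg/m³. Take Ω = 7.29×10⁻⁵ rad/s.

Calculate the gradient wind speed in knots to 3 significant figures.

Coriolis parameter at 76°N:
f = 2Ω sin φ = 2 × 7.29×10⁻⁵ × sin 76° = 1.41×10⁻⁴ s⁻¹
Pressure gradient: |∂P/∂n| = 800 Pa / 402000 m = 1.99×10⁻³ Pa/m
Geostrophic speed: V_g = |∂P/∂n|/(fρ) = 1.99×10⁻³/(1.41×10⁻⁴ × 1.15) = 12.2 m/s
Around a low, centrifugal force acts outward with Coriolis, so pressure-gradient force balances both:
(1/ρ)|∂P/∂n| = fV + V²/R  →  V² + fR·V − fR·V_g = 0
With fR = 1.41×10⁻⁴ × 725×10³ m = 103 m/s:
V = [−fR + √((fR)² + 4 fR V_g)]/2 = [−103 + √(103² + 4×103×12.2)]/2 = 11 m/s
Subgeostrophic (V < V_g = 12.2 m/s), as expected around a low.
Converting: 11 m/s × 1.944 = 21.5 knots

21.5 knots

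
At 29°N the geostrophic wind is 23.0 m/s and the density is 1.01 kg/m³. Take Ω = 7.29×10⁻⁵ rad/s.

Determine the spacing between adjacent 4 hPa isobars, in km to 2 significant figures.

Coriolis parameter at 29°N:
f = 2Ω sin φ = 2 × 7.29×10⁻⁵ × sin 29° = 7.07×10⁻⁵ s⁻¹
Geostrophic balance rearranged: |∂P/∂n| = f ρ V_g
|∂P/∂n| = 7.07×10⁻⁵ × 1.01 × 23.0 = 1.64×10⁻³ Pa/m
Isobar spacing: Δn = ΔP/|∂P/∂n| = 400 Pa / 1.64×10⁻³ Pa/m = 243603 m ≈ 240 km

240 km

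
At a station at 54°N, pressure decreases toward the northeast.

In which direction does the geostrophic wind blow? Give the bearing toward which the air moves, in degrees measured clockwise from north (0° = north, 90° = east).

135°

The pressure-gradient force points toward the northeast (bearing 045°).
Geostrophic balance: in the Northern Hemisphere the Coriolis force deflects motion to the right, so the geostrophic wind blows 90° to the right of the pressure-gradient force (low pressure on the left).
Rotating 045° by 90° clockwise gives 135° — the wind blows toward the southeast.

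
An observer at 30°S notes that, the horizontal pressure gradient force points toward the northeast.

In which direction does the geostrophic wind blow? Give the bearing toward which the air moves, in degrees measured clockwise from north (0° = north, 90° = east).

The pressure-gradient force points toward the northeast (bearing 045°).
Geostrophic balance: in the Southern Hemisphere the Coriolis force deflects motion to the left, so the geostrophic wind blows 90° to the left of the pressure-gradient force (low pressure on the right).
Rotating 045° by 90° counterclockwise gives 315° — the wind blows toward the northwest.

315°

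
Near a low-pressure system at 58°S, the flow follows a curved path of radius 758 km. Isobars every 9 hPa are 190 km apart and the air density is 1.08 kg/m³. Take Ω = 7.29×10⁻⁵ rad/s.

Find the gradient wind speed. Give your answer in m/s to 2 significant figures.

27 m/s

Coriolis parameter at 58°S:
f = 2Ω sin φ = 2 × 7.29×10⁻⁵ × sin 58° = 1.24×10⁻⁴ s⁻¹
Pressure gradient: |∂P/∂n| = 900 Pa / 190000 m = 4.74×10⁻³ Pa/m
Geostrophic speed: V_g = |∂P/∂n|/(fρ) = 4.74×10⁻³/(1.24×10⁻⁴ × 1.08) = 35.5 m/s
Around a low, centrifugal force acts outward with Coriolis, so pressure-gradient force balances both:
(1/ρ)|∂P/∂n| = fV + V²/R  →  V² + fR·V − fR·V_g = 0
With fR = 1.24×10⁻⁴ × 758×10³ m = 93.7 m/s:
V = [−fR + √((fR)² + 4 fR V_g)]/2 = [−93.7 + √(93.7² + 4×93.7×35.5)]/2 = 27.4 m/s
Subgeostrophic (V < V_g = 35.5 m/s), as expected around a low.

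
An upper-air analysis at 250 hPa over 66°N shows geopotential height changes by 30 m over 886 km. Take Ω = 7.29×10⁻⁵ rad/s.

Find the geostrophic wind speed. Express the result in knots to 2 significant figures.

Coriolis parameter at 66°N:
f = 2Ω sin φ = 2 × 7.29×10⁻⁵ × sin 66° = 1.33×10⁻⁴ s⁻¹
Height gradient: |∂Z/∂n| = 30 m / 886000 m = 3.39×10⁻⁵
On a pressure surface, geostrophic balance gives V_g = (g/f)|∂Z/∂n|:
V_g = 9.81 × 3.39×10⁻⁵ / 1.33×10⁻⁴ = 2.49 m/s
Converting: 2.49 m/s × 1.944 = 4.8 knots

4.8 knots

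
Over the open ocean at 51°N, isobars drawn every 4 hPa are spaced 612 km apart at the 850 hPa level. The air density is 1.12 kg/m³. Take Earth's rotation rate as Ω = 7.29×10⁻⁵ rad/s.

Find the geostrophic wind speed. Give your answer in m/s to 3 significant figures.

Coriolis parameter at 51°N:
f = 2Ω sin φ = 2 × 7.29×10⁻⁵ × sin 51° = 1.13×10⁻⁴ s⁻¹
Pressure gradient: |∂P/∂n| = 400 Pa / 612000 m = 6.54×10⁻⁴ Pa/m
Geostrophic balance (pressure-gradient force = Coriolis force):
V_g = (1/(fρ)) |∂P/∂n| = 6.54×10⁻⁴ / (1.13×10⁻⁴ × 1.12) = 5.15 m/s

5.15 m/s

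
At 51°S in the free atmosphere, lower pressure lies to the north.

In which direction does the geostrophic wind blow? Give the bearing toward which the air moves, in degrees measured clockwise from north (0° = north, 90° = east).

The pressure-gradient force points toward the north (bearing 000°).
Geostrophic balance: in the Southern Hemisphere the Coriolis force deflects motion to the left, so the geostrophic wind blows 90° to the left of the pressure-gradient force (low pressure on the right).
Rotating 000° by 90° counterclockwise gives 270° — the wind blows toward the west.

270°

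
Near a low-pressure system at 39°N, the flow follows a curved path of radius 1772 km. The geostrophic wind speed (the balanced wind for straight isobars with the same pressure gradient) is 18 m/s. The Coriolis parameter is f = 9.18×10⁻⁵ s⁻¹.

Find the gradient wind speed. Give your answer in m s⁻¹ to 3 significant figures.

Around a low, centrifugal force acts outward with Coriolis, so pressure-gradient force balances both:
(1/ρ)|∂P/∂n| = fV + V²/R  →  V² + fR·V − fR·V_g = 0
With fR = 9.18×10⁻⁵ × 1772×10³ m = 163 m/s:
V = [−fR + √((fR)² + 4 fR V_g)]/2 = [−163 + √(163² + 4×163×18)]/2 = 16.4 m/s
Subgeostrophic (V < V_g = 18 m/s), as expected around a low.

16.4 m s⁻¹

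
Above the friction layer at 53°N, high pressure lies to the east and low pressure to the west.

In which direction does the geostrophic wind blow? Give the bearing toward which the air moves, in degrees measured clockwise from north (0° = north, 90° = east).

The pressure-gradient force points toward the west (bearing 270°).
Geostrophic balance: in the Northern Hemisphere the Coriolis force deflects motion to the right, so the geostrophic wind blows 90° to the right of the pressure-gradient force (low pressure on the left).
Rotating 270° by 90° clockwise gives 000° — the wind blows toward the north.

000°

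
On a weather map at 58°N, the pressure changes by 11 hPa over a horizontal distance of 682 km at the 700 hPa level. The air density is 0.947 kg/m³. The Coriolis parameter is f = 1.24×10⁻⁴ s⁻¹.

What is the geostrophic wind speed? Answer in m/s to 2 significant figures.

Pressure gradient: |∂P/∂n| = 1100 Pa / 682000 m = 1.61×10⁻³ Pa/m
Geostrophic balance (pressure-gradient force = Coriolis force):
V_g = (1/(fρ)) |∂P/∂n| = 1.61×10⁻³ / (1.24×10⁻⁴ × 0.947) = 13.7 m/s

14 m/s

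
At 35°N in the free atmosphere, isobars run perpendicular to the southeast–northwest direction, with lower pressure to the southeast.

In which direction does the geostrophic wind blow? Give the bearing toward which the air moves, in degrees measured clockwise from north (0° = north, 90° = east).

The pressure-gradient force points toward the southeast (bearing 135°).
Geostrophic balance: in the Northern Hemisphere the Coriolis force deflects motion to the right, so the geostrophic wind blows 90° to the right of the pressure-gradient force (low pressure on the left).
Rotating 135° by 90° clockwise gives 225° — the wind blows toward the southwest.

225°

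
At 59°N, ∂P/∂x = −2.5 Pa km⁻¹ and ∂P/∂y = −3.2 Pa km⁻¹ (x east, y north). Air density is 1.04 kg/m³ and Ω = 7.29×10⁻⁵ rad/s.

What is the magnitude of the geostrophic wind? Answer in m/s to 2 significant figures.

31 m/s

Coriolis parameter at 59°N:
f = 2Ω sin φ = 2 × 7.29×10⁻⁵ × sin 59° = 1.25×10⁻⁴ s⁻¹
Component geostrophic relations (x east, y north):
u_g = −(1/(fρ)) ∂P/∂y,  v_g = (1/(fρ)) ∂P/∂x
u_g = −(−3.2×10⁻³)/(1.25×10⁻⁴ × 1.04) = 24.6 m/s;  v_g = (−2.5×10⁻³)/(1.25×10⁻⁴ × 1.04) = −19.2 m/s
|V_g| = √(u_g² + v_g²) = 31.2 m/s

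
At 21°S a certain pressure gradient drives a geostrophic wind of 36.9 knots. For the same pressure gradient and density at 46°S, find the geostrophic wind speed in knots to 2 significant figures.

With the same pressure gradient and density, V_g ∝ 1/f ∝ 1/sin φ.
V₂ = V₁ · sin φ₁ / sin φ₂ = 36.9 × sin 21° / sin 46°
V₂ = 36.9 × 0.3584/0.7193 = 18 knots

18 knots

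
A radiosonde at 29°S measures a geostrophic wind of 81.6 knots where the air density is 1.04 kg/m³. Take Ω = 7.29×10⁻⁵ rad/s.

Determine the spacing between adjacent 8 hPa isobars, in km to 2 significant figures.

260 km

Coriolis parameter at 29°S:
f = 2Ω sin φ = 2 × 7.29×10⁻⁵ × sin 29° = 7.07×10⁻⁵ s⁻¹
Wind speed in SI: 81.6 knots = 42.0 m/s
Geostrophic balance rearranged: |∂P/∂n| = f ρ V_g
|∂P/∂n| = 7.07×10⁻⁵ × 1.04 × 42.0 = 3.09×10⁻³ Pa/m
Isobar spacing: Δn = ΔP/|∂P/∂n| = 800 Pa / 3.09×10⁻³ Pa/m = 259239 m ≈ 260 km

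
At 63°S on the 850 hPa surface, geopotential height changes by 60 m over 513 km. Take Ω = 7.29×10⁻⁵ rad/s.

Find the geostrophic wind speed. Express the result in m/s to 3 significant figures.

Coriolis parameter at 63°S:
f = 2Ω sin φ = 2 × 7.29×10⁻⁵ × sin 63° = 1.30×10⁻⁴ s⁻¹
Height gradient: |∂Z/∂n| = 60 m / 513000 m = 1.17×10⁻⁴
On a pressure surface, geostrophic balance gives V_g = (g/f)|∂Z/∂n|:
V_g = 9.81 × 1.17×10⁻⁴ / 1.30×10⁻⁴ = 8.83 m/s

8.83 m/s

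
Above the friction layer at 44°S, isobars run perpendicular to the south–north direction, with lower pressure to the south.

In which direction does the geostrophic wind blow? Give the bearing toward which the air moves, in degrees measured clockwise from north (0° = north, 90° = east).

The pressure-gradient force points toward the south (bearing 180°).
Geostrophic balance: in the Southern Hemisphere the Coriolis force deflects motion to the left, so the geostrophic wind blows 90° to the left of the pressure-gradient force (low pressure on the right).
Rotating 180° by 90° counterclockwise gives 090° — the wind blows toward the east.

090°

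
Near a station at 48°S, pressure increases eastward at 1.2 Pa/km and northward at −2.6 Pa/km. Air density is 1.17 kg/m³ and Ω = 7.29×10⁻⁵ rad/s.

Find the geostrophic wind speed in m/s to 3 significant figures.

22.6 m/s

Coriolis parameter at 48°S:
f = 2Ω sin φ = 2 × 7.29×10⁻⁵ × sin 48° = 1.08×10⁻⁴ s⁻¹
In the Southern Hemisphere f is negative: f = −1.08×10⁻⁴ s⁻¹.
Component geostrophic relations (x east, y north):
u_g = −(1/(fρ)) ∂P/∂y,  v_g = (1/(fρ)) ∂P/∂x
u_g = −(−2.6×10⁻³)/(−1.08×10⁻⁴ × 1.17) = −20.5 m/s;  v_g = (1.2×10⁻³)/(−1.08×10⁻⁴ × 1.17) = −9.47 m/s
|V_g| = √(u_g² + v_g²) = 22.6 m/s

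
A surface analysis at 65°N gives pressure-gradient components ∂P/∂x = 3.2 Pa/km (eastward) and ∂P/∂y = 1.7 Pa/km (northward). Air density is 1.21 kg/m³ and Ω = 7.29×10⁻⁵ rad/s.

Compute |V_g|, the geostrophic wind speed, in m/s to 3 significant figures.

Coriolis parameter at 65°N:
f = 2Ω sin φ = 2 × 7.29×10⁻⁵ × sin 65° = 1.32×10⁻⁴ s⁻¹
Component geostrophic relations (x east, y north):
u_g = −(1/(fρ)) ∂P/∂y,  v_g = (1/(fρ)) ∂P/∂x
u_g = −(1.7×10⁻³)/(1.32×10⁻⁴ × 1.21) = −10.6 m/s;  v_g = (3.2×10⁻³)/(1.32×10⁻⁴ × 1.21) = 20.0 m/s
|V_g| = √(u_g² + v_g²) = 22.7 m/s

22.7 m/s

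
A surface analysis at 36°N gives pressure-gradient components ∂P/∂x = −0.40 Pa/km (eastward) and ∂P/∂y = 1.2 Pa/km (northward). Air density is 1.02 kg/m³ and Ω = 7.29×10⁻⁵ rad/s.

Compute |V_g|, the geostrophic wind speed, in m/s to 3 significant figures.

Coriolis parameter at 36°N:
f = 2Ω sin φ = 2 × 7.29×10⁻⁵ × sin 36° = 8.57×10⁻⁵ s⁻¹
Component geostrophic relations (x east, y north):
u_g = −(1/(fρ)) ∂P/∂y,  v_g = (1/(fρ)) ∂P/∂x
u_g = −(1.2×10⁻³)/(8.57×10⁻⁵ × 1.02) = −13.7 m/s;  v_g = (−0.40×10⁻³)/(8.57×10⁻⁵ × 1.02) = −4.58 m/s
|V_g| = √(u_g² + v_g²) = 14.5 m/s

14.5 m/s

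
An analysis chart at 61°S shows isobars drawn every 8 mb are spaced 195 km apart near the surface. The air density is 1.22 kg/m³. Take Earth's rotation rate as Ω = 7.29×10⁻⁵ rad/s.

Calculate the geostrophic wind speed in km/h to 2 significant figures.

Coriolis parameter at 61°S:
f = 2Ω sin φ = 2 × 7.29×10⁻⁵ × sin 61° = 1.28×10⁻⁴ s⁻¹
Pressure gradient: |∂P/∂n| = 800 Pa / 195000 m = 4.10×10⁻³ Pa/m
Geostrophic balance (pressure-gradient force = Coriolis force):
V_g = (1/(fρ)) |∂P/∂n| = 4.10×10⁻³ / (1.28×10⁻⁴ × 1.22) = 26.4 m/s
Converting: 26.4 m/s × 3.6 = 95 km/h

95 km/h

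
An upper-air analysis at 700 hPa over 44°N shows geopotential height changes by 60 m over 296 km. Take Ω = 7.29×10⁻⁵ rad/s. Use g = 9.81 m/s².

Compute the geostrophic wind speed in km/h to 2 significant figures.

71 km/h

Coriolis parameter at 44°N:
f = 2Ω sin φ = 2 × 7.29×10⁻⁵ × sin 44° = 1.01×10⁻⁴ s⁻¹
Height gradient: |∂Z/∂n| = 60 m / 296000 m = 2.03×10⁻⁴
On a pressure surface, geostrophic balance gives V_g = (g/f)|∂Z/∂n|:
V_g = 9.81 × 2.03×10⁻⁴ / 1.01×10⁻⁴ = 19.6 m/s
Converting: 19.6 m/s × 3.6 = 71 km/h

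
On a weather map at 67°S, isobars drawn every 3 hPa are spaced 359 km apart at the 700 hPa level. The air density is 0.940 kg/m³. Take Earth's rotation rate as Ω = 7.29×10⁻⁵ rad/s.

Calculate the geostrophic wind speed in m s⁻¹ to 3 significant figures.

Coriolis parameter at 67°S:
f = 2Ω sin φ = 2 × 7.29×10⁻⁵ × sin 67° = 1.34×10⁻⁴ s⁻¹
Pressure gradient: |∂P/∂n| = 300 Pa / 359000 m = 8.36×10⁻⁴ Pa/m
Geostrophic balance (pressure-gradient force = Coriolis force):
V_g = (1/(fρ)) |∂P/∂n| = 8.36×10⁻⁴ / (1.34×10⁻⁴ × 0.940) = 6.62 m/s

6.62 m s⁻¹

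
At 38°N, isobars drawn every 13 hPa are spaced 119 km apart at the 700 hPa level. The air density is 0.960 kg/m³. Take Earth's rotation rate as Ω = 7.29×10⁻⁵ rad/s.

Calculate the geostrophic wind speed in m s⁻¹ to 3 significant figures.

Coriolis parameter at 38°N:
f = 2Ω sin φ = 2 × 7.29×10⁻⁵ × sin 38° = 8.98×10⁻⁵ s⁻¹
Pressure gradient: |∂P/∂n| = 1300 Pa / 119000 m = 1.09×10⁻² Pa/m
Geostrophic balance (pressure-gradient force = Coriolis force):
V_g = (1/(fρ)) |∂P/∂n| = 1.09×10⁻² / (8.98×10⁻⁵ × 0.960) = 127 m/s

127 m s⁻¹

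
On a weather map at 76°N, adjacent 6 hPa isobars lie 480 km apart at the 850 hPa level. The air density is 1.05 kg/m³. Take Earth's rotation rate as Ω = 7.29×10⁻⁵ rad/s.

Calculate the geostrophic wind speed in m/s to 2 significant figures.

Coriolis parameter at 76°N:
f = 2Ω sin φ = 2 × 7.29×10⁻⁵ × sin 76° = 1.41×10⁻⁴ s⁻¹
Pressure gradient: |∂P/∂n| = 600 Pa / 480000 m = 1.25×10⁻³ Pa/m
Geostrophic balance (pressure-gradient force = Coriolis force):
V_g = (1/(fρ)) |∂P/∂n| = 1.25×10⁻³ / (1.41×10⁻⁴ × 1.05) = 8.42 m/s

8.4 m/s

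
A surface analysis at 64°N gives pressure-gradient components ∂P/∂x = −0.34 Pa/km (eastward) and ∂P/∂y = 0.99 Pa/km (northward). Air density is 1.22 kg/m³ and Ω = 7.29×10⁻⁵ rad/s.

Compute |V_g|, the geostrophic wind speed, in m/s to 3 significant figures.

6.55 m/s

Coriolis parameter at 64°N:
f = 2Ω sin φ = 2 × 7.29×10⁻⁵ × sin 64° = 1.31×10⁻⁴ s⁻¹
Component geostrophic relations (x east, y north):
u_g = −(1/(fρ)) ∂P/∂y,  v_g = (1/(fρ)) ∂P/∂x
u_g = −(0.99×10⁻³)/(1.31×10⁻⁴ × 1.22) = −6.19 m/s;  v_g = (−0.34×10⁻³)/(1.31×10⁻⁴ × 1.22) = −2.13 m/s
|V_g| = √(u_g² + v_g²) = 6.55 m/s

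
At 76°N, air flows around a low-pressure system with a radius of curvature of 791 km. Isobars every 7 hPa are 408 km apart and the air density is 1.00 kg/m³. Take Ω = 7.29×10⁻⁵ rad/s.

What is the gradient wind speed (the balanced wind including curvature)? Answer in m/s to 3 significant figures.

Coriolis parameter at 76°N:
f = 2Ω sin φ = 2 × 7.29×10⁻⁵ × sin 76° = 1.41×10⁻⁴ s⁻¹
Pressure gradient: |∂P/∂n| = 700 Pa / 408000 m = 1.72×10⁻³ Pa/m
Geostrophic speed: V_g = |∂P/∂n|/(fρ) = 1.72×10⁻³/(1.41×10⁻⁴ × 1.00) = 12.1 m/s
Around a low, centrifugal force acts outward with Coriolis, so pressure-gradient force balances both:
(1/ρ)|∂P/∂n| = fV + V²/R  →  V² + fR·V − fR·V_g = 0
With fR = 1.41×10⁻⁴ × 791×10³ m = 112 m/s:
V = [−fR + √((fR)² + 4 fR V_g)]/2 = [−112 + √(112² + 4×112×12.1)]/2 = 11 m/s
Subgeostrophic (V < V_g = 12.1 m/s), as expected around a low.

11.0 m/s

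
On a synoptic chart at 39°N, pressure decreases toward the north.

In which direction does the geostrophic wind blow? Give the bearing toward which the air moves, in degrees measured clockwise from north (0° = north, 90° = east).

The pressure-gradient force points toward the north (bearing 000°).
Geostrophic balance: in the Northern Hemisphere the Coriolis force deflects motion to the right, so the geostrophic wind blows 90° to the right of the pressure-gradient force (low pressure on the left).
Rotating 000° by 90° clockwise gives 090° — the wind blows toward the east.

090°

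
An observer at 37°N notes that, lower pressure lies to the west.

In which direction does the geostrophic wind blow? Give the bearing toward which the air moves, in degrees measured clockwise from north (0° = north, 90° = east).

000°

The pressure-gradient force points toward the west (bearing 270°).
Geostrophic balance: in the Northern Hemisphere the Coriolis force deflects motion to the right, so the geostrophic wind blows 90° to the right of the pressure-gradient force (low pressure on the left).
Rotating 270° by 90° clockwise gives 000° — the wind blows toward the north.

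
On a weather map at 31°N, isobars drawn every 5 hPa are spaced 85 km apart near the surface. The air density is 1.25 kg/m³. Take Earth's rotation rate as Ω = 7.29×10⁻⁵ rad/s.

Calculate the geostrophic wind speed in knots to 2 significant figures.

Coriolis parameter at 31°N:
f = 2Ω sin φ = 2 × 7.29×10⁻⁵ × sin 31° = 7.51×10⁻⁵ s⁻¹
Pressure gradient: |∂P/∂n| = 500 Pa / 85000 m = 5.88×10⁻³ Pa/m
Geostrophic balance (pressure-gradient force = Coriolis force):
V_g = (1/(fρ)) |∂P/∂n| = 5.88×10⁻³ / (7.51×10⁻⁵ × 1.25) = 62.7 m/s
Converting: 62.7 m/s × 1.944 = 120 knots

120 knots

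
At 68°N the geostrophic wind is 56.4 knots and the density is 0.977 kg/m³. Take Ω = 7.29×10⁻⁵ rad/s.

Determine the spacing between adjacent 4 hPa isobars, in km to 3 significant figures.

104 km

Coriolis parameter at 68°N:
f = 2Ω sin φ = 2 × 7.29×10⁻⁵ × sin 68° = 1.35×10⁻⁴ s⁻¹
Wind speed in SI: 56.4 knots = 29.0 m/s
Geostrophic balance rearranged: |∂P/∂n| = f ρ V_g
|∂P/∂n| = 1.35×10⁻⁴ × 0.977 × 29.0 = 3.83×10⁻³ Pa/m
Isobar spacing: Δn = ΔP/|∂P/∂n| = 400 Pa / 3.83×10⁻³ Pa/m = 104382 m ≈ 104 km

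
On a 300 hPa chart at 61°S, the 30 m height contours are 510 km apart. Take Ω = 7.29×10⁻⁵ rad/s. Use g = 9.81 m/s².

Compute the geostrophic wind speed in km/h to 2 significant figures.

Coriolis parameter at 61°S:
f = 2Ω sin φ = 2 × 7.29×10⁻⁵ × sin 61° = 1.28×10⁻⁴ s⁻¹
Height gradient: |∂Z/∂n| = 30 m / 510000 m = 5.88×10⁻⁵
On a pressure surface, geostrophic balance gives V_g = (g/f)|∂Z/∂n|:
V_g = 9.81 × 5.88×10⁻⁵ / 1.28×10⁻⁴ = 4.53 m/s
Converting: 4.53 m/s × 3.6 = 16 km/h

16 km/h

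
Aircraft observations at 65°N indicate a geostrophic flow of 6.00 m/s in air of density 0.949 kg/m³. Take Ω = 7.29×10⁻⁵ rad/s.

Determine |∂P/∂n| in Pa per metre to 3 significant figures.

Coriolis parameter at 65°N:
f = 2Ω sin φ = 2 × 7.29×10⁻⁵ × sin 65° = 1.32×10⁻⁴ s⁻¹
Geostrophic balance rearranged: |∂P/∂n| = f ρ V_g
|∂P/∂n| = 1.32×10⁻⁴ × 0.949 × 6.00 = 7.52×10⁻⁴ Pa/m

7.52×10⁻⁴ Pa/m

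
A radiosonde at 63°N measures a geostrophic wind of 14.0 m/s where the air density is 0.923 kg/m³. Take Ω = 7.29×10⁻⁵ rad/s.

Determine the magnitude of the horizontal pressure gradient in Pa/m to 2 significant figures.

Coriolis parameter at 63°N:
f = 2Ω sin φ = 2 × 7.29×10⁻⁵ × sin 63° = 1.30×10⁻⁴ s⁻¹
Geostrophic balance rearranged: |∂P/∂n| = f ρ V_g
|∂P/∂n| = 1.30×10⁻⁴ × 0.923 × 14.0 = 1.68×10⁻³ Pa/m

1.7×10⁻³ Pa/m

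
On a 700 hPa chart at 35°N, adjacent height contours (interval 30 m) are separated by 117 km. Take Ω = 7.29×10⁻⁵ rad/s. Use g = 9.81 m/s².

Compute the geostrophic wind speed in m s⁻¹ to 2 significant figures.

Coriolis parameter at 35°N:
f = 2Ω sin φ = 2 × 7.29×10⁻⁵ × sin 35° = 8.36×10⁻⁵ s⁻¹
Height gradient: |∂Z/∂n| = 30 m / 117000 m = 2.56×10⁻⁴
On a pressure surface, geostrophic balance gives V_g = (g/f)|∂Z/∂n|:
V_g = 9.81 × 2.56×10⁻⁴ / 8.36×10⁻⁵ = 30.1 m/s

30 m s⁻¹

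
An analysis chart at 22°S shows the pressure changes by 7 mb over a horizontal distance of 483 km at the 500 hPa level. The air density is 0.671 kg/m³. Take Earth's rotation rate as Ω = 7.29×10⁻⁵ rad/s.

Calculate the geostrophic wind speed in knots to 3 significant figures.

76.9 knots

Coriolis parameter at 22°S:
f = 2Ω sin φ = 2 × 7.29×10⁻⁵ × sin 22° = 5.46×10⁻⁵ s⁻¹
Pressure gradient: |∂P/∂n| = 700 Pa / 483000 m = 1.45×10⁻³ Pa/m
Geostrophic balance (pressure-gradient force = Coriolis force):
V_g = (1/(fρ)) |∂P/∂n| = 1.45×10⁻³ / (5.46×10⁻⁵ × 0.671) = 39.5 m/s
Converting: 39.5 m/s × 1.944 = 76.9 knots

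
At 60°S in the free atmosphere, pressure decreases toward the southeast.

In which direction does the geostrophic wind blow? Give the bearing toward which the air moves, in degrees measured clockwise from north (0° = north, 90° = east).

The pressure-gradient force points toward the southeast (bearing 135°).
Geostrophic balance: in the Southern Hemisphere the Coriolis force deflects motion to the left, so the geostrophic wind blows 90° to the left of the pressure-gradient force (low pressure on the right).
Rotating 135° by 90° counterclockwise gives 045° — the wind blows toward the northeast.

045°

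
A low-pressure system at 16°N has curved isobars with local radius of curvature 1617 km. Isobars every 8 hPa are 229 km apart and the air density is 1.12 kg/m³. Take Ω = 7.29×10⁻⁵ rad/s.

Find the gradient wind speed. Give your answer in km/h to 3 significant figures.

164 km/h

Coriolis parameter at 16°N:
f = 2Ω sin φ = 2 × 7.29×10⁻⁵ × sin 16° = 4.02×10⁻⁵ s⁻¹
Pressure gradient: |∂P/∂n| = 800 Pa / 229000 m = 3.49×10⁻³ Pa/m
Geostrophic speed: V_g = |∂P/∂n|/(fρ) = 3.49×10⁻³/(4.02×10⁻⁵ × 1.12) = 77.6 m/s
Around a low, centrifugal force acts outward with Coriolis, so pressure-gradient force balances both:
(1/ρ)|∂P/∂n| = fV + V²/R  →  V² + fR·V − fR·V_g = 0
With fR = 4.02×10⁻⁵ × 1617×10³ m = 65.0 m/s:
V = [−fR + √((fR)² + 4 fR V_g)]/2 = [−65.0 + √(65.0² + 4×65.0×77.6)]/2 = 45.6 m/s
Subgeostrophic (V < V_g = 77.6 m/s), as expected around a low.
Converting: 45.6 m/s × 3.6 = 164 km/h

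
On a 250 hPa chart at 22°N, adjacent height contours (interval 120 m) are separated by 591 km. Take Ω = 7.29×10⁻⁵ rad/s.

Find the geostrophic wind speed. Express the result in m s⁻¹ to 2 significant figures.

Coriolis parameter at 22°N:
f = 2Ω sin φ = 2 × 7.29×10⁻⁵ × sin 22° = 5.46×10⁻⁵ s⁻¹
Height gradient: |∂Z/∂n| = 120 m / 591000 m = 2.03×10⁻⁴
On a pressure surface, geostrophic balance gives V_g = (g/f)|∂Z/∂n|:
V_g = 9.81 × 2.03×10⁻⁴ / 5.46×10⁻⁵ = 36.5 m/s

36 m s⁻¹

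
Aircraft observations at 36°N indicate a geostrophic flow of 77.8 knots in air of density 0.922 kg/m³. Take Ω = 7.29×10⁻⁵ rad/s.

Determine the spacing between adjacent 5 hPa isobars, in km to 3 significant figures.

158 km

Coriolis parameter at 36°N:
f = 2Ω sin φ = 2 × 7.29×10⁻⁵ × sin 36° = 8.57×10⁻⁵ s⁻¹
Wind speed in SI: 77.8 knots = 40.0 m/s
Geostrophic balance rearranged: |∂P/∂n| = f ρ V_g
|∂P/∂n| = 8.57×10⁻⁵ × 0.922 × 40.0 = 3.16×10⁻³ Pa/m
Isobar spacing: Δn = ΔP/|∂P/∂n| = 500 Pa / 3.16×10⁻³ Pa/m = 158105 m ≈ 158 km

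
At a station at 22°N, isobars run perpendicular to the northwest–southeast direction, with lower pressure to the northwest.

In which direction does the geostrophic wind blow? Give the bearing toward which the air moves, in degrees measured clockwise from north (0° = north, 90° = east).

045°

The pressure-gradient force points toward the northwest (bearing 315°).
Geostrophic balance: in the Northern Hemisphere the Coriolis force deflects motion to the right, so the geostrophic wind blows 90° to the right of the pressure-gradient force (low pressure on the left).
Rotating 315° by 90° clockwise gives 045° — the wind blows toward the northeast.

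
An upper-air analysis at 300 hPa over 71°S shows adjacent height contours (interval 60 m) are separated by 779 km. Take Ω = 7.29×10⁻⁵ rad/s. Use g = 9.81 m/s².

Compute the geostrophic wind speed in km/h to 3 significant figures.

19.7 km/h

Coriolis parameter at 71°S:
f = 2Ω sin φ = 2 × 7.29×10⁻⁵ × sin 71° = 1.38×10⁻⁴ s⁻¹
Height gradient: |∂Z/∂n| = 60 m / 779000 m = 7.70×10⁻⁵
On a pressure surface, geostrophic balance gives V_g = (g/f)|∂Z/∂n|:
V_g = 9.81 × 7.70×10⁻⁵ / 1.38×10⁻⁴ = 5.48 m/s
Converting: 5.48 m/s × 3.6 = 19.7 km/h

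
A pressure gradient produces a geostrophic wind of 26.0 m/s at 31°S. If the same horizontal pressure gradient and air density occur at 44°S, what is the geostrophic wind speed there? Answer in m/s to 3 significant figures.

With the same pressure gradient and density, V_g ∝ 1/f ∝ 1/sin φ.
V₂ = V₁ · sin φ₁ / sin φ₂ = 26.0 × sin 31° / sin 44°
V₂ = 26.0 × 0.5150/0.6947 = 19.3 m/s

19.3 m/s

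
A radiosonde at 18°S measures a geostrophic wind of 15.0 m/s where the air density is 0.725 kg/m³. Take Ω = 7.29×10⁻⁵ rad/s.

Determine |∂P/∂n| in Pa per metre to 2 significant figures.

Coriolis parameter at 18°S:
f = 2Ω sin φ = 2 × 7.29×10⁻⁵ × sin 18° = 4.51×10⁻⁵ s⁻¹
Geostrophic balance rearranged: |∂P/∂n| = f ρ V_g
|∂P/∂n| = 4.51×10⁻⁵ × 0.725 × 15.0 = 4.90×10⁻⁴ Pa/m

4.9×10⁻⁴ Pa/m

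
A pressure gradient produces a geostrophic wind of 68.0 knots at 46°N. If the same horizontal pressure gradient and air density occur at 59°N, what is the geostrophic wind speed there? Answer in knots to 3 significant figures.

With the same pressure gradient and density, V_g ∝ 1/f ∝ 1/sin φ.
V₂ = V₁ · sin φ₁ / sin φ₂ = 68.0 × sin 46° / sin 59°
V₂ = 68.0 × 0.7193/0.8572 = 57.1 knots

57.1 knots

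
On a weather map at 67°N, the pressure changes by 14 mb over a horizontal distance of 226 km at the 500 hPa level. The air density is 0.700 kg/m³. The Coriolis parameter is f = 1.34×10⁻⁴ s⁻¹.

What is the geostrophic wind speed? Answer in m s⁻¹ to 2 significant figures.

Pressure gradient: |∂P/∂n| = 1400 Pa / 226000 m = 6.19×10⁻³ Pa/m
Geostrophic balance (pressure-gradient force = Coriolis force):
V_g = (1/(fρ)) |∂P/∂n| = 6.19×10⁻³ / (1.34×10⁻⁴ × 0.700) = 66.0 m/s

66 m s⁻¹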